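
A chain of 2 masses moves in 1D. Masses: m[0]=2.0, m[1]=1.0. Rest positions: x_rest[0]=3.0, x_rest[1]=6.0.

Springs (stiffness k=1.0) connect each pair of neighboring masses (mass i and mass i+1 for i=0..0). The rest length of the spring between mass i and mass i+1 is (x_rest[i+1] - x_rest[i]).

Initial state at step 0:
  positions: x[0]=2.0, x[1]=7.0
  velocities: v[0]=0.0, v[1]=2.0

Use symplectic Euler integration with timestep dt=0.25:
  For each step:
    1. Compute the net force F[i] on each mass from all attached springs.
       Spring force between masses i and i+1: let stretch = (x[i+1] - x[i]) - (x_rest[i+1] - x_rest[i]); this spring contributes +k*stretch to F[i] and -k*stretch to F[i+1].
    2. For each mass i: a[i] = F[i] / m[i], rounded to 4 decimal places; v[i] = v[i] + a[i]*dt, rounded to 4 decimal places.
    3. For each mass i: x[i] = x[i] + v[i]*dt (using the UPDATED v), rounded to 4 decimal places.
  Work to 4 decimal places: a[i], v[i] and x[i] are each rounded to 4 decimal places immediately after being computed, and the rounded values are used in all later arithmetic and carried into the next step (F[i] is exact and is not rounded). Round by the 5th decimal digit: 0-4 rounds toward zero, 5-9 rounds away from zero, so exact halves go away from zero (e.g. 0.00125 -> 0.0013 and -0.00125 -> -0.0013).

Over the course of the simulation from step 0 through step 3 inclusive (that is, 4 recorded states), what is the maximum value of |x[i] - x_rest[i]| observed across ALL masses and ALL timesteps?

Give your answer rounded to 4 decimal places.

Step 0: x=[2.0000 7.0000] v=[0.0000 2.0000]
Step 1: x=[2.0625 7.3750] v=[0.2500 1.5000]
Step 2: x=[2.1973 7.6055] v=[0.5391 0.9219]
Step 3: x=[2.4073 7.6855] v=[0.8401 0.3199]
Max displacement = 1.6855

Answer: 1.6855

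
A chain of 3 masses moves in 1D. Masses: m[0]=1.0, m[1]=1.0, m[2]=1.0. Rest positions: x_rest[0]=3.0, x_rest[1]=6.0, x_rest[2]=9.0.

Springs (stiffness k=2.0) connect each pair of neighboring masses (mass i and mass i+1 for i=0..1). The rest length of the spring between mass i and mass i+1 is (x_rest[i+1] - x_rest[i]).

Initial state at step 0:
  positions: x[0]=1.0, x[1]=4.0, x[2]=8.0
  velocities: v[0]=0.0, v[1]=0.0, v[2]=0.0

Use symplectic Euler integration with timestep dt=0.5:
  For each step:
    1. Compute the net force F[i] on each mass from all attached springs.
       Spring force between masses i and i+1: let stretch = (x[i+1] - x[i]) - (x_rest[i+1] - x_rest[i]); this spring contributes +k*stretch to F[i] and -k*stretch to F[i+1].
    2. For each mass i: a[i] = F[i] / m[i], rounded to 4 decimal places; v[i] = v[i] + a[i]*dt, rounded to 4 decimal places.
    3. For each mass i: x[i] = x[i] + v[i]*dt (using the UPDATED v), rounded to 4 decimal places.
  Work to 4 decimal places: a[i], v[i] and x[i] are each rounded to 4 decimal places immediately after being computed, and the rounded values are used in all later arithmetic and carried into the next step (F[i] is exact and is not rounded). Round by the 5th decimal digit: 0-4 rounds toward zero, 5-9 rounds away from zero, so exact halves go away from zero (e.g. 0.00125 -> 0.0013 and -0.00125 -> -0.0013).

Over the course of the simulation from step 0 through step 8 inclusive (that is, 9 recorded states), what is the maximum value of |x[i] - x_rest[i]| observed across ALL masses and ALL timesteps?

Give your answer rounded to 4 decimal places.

Answer: 2.2030

Derivation:
Step 0: x=[1.0000 4.0000 8.0000] v=[0.0000 0.0000 0.0000]
Step 1: x=[1.0000 4.5000 7.5000] v=[0.0000 1.0000 -1.0000]
Step 2: x=[1.2500 4.7500 7.0000] v=[0.5000 0.5000 -1.0000]
Step 3: x=[1.7500 4.3750 6.8750] v=[1.0000 -0.7500 -0.2500]
Step 4: x=[2.0625 3.9375 7.0000] v=[0.6250 -0.8750 0.2500]
Step 5: x=[1.8125 4.0938 7.0938] v=[-0.5000 0.3125 0.1875]
Step 6: x=[1.2032 4.6094 7.1876] v=[-1.2187 1.0312 0.1875]
Step 7: x=[0.7970 4.7110 7.4923] v=[-0.8125 0.2032 0.6093]
Step 8: x=[0.8478 4.2463 7.9063] v=[0.1015 -0.9295 0.8280]
Max displacement = 2.2030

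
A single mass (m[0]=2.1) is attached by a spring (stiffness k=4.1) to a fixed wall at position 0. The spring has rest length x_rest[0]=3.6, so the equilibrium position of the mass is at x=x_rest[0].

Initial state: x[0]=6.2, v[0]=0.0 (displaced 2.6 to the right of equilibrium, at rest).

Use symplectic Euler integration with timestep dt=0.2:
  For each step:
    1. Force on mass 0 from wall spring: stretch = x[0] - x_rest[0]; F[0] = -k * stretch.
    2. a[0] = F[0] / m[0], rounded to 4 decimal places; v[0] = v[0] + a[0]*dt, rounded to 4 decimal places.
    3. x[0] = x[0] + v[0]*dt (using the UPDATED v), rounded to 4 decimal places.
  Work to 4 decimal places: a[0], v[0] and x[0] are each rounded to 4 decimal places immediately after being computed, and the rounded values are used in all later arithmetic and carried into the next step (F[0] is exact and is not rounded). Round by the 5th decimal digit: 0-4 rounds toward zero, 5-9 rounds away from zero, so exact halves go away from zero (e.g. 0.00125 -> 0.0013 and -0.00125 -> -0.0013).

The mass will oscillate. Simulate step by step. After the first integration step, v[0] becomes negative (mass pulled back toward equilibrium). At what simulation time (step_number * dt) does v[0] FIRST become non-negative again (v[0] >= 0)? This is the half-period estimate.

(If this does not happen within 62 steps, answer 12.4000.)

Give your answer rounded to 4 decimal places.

Answer: 2.4000

Derivation:
Step 0: x=[6.2000] v=[0.0000]
Step 1: x=[5.9970] v=[-1.0152]
Step 2: x=[5.6068] v=[-1.9512]
Step 3: x=[5.0598] v=[-2.7348]
Step 4: x=[4.3988] v=[-3.3048]
Step 5: x=[3.6755] v=[-3.6167]
Step 6: x=[2.9463] v=[-3.6462]
Step 7: x=[2.2681] v=[-3.3909]
Step 8: x=[1.6939] v=[-2.8708]
Step 9: x=[1.2686] v=[-2.1265]
Step 10: x=[1.0254] v=[-1.2161]
Step 11: x=[0.9832] v=[-0.2108]
Step 12: x=[1.1454] v=[0.8110]
First v>=0 after going negative at step 12, time=2.4000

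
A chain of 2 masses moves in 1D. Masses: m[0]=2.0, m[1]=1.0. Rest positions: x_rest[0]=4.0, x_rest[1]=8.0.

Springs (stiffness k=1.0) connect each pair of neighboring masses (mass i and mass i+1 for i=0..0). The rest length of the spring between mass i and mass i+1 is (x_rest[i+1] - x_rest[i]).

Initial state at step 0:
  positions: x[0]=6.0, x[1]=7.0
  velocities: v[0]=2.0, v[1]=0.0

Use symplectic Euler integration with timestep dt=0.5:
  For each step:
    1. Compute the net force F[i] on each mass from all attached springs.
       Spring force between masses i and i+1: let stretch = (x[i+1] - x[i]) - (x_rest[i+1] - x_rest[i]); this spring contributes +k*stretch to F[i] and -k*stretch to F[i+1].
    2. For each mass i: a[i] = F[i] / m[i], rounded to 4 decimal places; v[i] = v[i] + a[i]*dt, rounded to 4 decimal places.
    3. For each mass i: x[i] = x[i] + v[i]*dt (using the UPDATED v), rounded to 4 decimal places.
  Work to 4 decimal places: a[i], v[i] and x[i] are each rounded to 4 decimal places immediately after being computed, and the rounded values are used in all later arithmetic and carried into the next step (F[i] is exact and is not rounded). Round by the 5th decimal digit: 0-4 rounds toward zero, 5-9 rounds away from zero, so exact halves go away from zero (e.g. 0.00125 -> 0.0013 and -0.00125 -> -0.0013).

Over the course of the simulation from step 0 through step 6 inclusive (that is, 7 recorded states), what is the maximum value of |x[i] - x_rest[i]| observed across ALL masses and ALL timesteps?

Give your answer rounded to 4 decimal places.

Step 0: x=[6.0000 7.0000] v=[2.0000 0.0000]
Step 1: x=[6.6250 7.7500] v=[1.2500 1.5000]
Step 2: x=[6.8907 9.2188] v=[0.5313 2.9375]
Step 3: x=[6.9474 11.1056] v=[0.1133 3.7735]
Step 4: x=[7.0239 12.9528] v=[0.1529 3.6944]
Step 5: x=[7.3415 14.3178] v=[0.6352 2.7300]
Step 6: x=[8.0312 14.9388] v=[1.3793 1.2419]
Max displacement = 6.9388

Answer: 6.9388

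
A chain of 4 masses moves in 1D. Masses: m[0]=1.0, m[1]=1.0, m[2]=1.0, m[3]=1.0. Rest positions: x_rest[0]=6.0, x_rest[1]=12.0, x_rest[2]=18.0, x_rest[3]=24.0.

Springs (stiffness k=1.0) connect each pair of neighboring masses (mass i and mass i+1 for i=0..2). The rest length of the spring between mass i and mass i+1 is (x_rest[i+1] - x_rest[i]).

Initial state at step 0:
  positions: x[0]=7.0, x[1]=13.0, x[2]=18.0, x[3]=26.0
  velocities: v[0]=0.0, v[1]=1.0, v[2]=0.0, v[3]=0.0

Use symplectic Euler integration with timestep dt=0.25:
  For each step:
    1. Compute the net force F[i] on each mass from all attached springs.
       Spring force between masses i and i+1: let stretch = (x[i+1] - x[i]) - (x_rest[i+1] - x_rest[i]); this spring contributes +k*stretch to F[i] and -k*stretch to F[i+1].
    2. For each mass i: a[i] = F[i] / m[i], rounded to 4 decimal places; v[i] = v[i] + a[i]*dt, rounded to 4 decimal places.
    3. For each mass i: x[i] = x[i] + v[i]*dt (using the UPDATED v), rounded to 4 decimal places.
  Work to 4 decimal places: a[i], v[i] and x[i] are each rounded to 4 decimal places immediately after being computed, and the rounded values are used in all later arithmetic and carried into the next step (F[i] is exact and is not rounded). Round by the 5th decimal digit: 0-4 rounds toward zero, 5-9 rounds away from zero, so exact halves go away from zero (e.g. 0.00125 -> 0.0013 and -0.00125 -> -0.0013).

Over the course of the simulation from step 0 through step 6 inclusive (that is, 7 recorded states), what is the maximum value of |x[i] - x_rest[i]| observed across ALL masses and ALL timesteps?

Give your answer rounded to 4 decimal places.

Step 0: x=[7.0000 13.0000 18.0000 26.0000] v=[0.0000 1.0000 0.0000 0.0000]
Step 1: x=[7.0000 13.1875 18.1875 25.8750] v=[0.0000 0.7500 0.7500 -0.5000]
Step 2: x=[7.0117 13.3008 18.5430 25.6445] v=[0.0469 0.4531 1.4219 -0.9219]
Step 3: x=[7.0415 13.3487 19.0147 25.3452] v=[0.1192 0.1914 1.8867 -1.1973]
Step 4: x=[7.0905 13.3565 19.5279 25.0252] v=[0.1960 0.0311 2.0528 -1.2799]
Step 5: x=[7.1561 13.3584 19.9990 24.7367] v=[0.2625 0.0075 1.8843 -1.1542]
Step 6: x=[7.2344 13.3877 20.3512 24.5271] v=[0.3131 0.1171 1.4086 -0.8386]
Max displacement = 2.3512

Answer: 2.3512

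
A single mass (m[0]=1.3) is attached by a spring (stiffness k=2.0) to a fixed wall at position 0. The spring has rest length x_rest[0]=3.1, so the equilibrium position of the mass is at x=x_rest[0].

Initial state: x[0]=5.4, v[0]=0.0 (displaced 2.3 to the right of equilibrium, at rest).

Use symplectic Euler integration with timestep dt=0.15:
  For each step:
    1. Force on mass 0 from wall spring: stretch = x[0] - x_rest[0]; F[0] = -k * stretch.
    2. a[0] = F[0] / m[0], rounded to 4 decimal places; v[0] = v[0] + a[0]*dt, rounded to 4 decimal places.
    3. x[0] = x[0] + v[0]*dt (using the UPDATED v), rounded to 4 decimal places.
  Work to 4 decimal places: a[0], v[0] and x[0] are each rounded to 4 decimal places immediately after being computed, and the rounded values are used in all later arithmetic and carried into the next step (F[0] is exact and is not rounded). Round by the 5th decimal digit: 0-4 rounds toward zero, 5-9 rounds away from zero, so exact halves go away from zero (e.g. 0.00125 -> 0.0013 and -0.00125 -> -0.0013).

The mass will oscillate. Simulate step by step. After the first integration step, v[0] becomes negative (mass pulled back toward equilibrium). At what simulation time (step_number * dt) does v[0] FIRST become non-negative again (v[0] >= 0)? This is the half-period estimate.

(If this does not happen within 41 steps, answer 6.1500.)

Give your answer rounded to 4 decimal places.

Step 0: x=[5.4000] v=[0.0000]
Step 1: x=[5.3204] v=[-0.5308]
Step 2: x=[5.1639] v=[-1.0432]
Step 3: x=[4.9360] v=[-1.5195]
Step 4: x=[4.6445] v=[-1.9432]
Step 5: x=[4.2996] v=[-2.2996]
Step 6: x=[3.9131] v=[-2.5764]
Step 7: x=[3.4985] v=[-2.7640]
Step 8: x=[3.0701] v=[-2.8560]
Step 9: x=[2.6427] v=[-2.8491]
Step 10: x=[2.2312] v=[-2.7436]
Step 11: x=[1.8497] v=[-2.5431]
Step 12: x=[1.5115] v=[-2.2546]
Step 13: x=[1.2283] v=[-1.8880]
Step 14: x=[1.0099] v=[-1.4561]
Step 15: x=[0.8638] v=[-0.9738]
Step 16: x=[0.7951] v=[-0.4578]
Step 17: x=[0.8062] v=[0.0741]
First v>=0 after going negative at step 17, time=2.5500

Answer: 2.5500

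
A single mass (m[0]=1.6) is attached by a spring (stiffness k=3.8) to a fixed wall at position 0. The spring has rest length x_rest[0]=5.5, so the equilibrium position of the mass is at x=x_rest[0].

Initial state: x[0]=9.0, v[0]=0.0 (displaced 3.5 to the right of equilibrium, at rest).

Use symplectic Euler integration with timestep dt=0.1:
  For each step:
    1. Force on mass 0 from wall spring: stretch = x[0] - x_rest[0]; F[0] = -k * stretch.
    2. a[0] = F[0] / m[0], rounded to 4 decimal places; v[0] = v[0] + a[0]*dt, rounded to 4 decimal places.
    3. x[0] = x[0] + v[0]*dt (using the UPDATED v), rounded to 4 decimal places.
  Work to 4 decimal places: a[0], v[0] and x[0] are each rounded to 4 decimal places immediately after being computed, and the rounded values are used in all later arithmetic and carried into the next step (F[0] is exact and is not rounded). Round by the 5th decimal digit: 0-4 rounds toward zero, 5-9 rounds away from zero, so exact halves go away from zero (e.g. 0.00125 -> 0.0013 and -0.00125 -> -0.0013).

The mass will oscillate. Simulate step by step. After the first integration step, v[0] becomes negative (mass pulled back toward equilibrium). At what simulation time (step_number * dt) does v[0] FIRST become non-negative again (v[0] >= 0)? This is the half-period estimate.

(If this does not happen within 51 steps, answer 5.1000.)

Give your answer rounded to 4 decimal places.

Step 0: x=[9.0000] v=[0.0000]
Step 1: x=[8.9169] v=[-0.8313]
Step 2: x=[8.7526] v=[-1.6428]
Step 3: x=[8.5111] v=[-2.4153]
Step 4: x=[8.1981] v=[-3.1304]
Step 5: x=[7.8210] v=[-3.7712]
Step 6: x=[7.3888] v=[-4.3224]
Step 7: x=[6.9117] v=[-4.7710]
Step 8: x=[6.4011] v=[-5.1063]
Step 9: x=[5.8691] v=[-5.3203]
Step 10: x=[5.3283] v=[-5.4080]
Step 11: x=[4.7916] v=[-5.3672]
Step 12: x=[4.2717] v=[-5.1990]
Step 13: x=[3.7810] v=[-4.9073]
Step 14: x=[3.3311] v=[-4.4990]
Step 15: x=[2.9327] v=[-3.9839]
Step 16: x=[2.5953] v=[-3.3742]
Step 17: x=[2.3269] v=[-2.6843]
Step 18: x=[2.1338] v=[-1.9307]
Step 19: x=[2.0207] v=[-1.1312]
Step 20: x=[1.9902] v=[-0.3049]
Step 21: x=[2.0431] v=[0.5287]
First v>=0 after going negative at step 21, time=2.1000

Answer: 2.1000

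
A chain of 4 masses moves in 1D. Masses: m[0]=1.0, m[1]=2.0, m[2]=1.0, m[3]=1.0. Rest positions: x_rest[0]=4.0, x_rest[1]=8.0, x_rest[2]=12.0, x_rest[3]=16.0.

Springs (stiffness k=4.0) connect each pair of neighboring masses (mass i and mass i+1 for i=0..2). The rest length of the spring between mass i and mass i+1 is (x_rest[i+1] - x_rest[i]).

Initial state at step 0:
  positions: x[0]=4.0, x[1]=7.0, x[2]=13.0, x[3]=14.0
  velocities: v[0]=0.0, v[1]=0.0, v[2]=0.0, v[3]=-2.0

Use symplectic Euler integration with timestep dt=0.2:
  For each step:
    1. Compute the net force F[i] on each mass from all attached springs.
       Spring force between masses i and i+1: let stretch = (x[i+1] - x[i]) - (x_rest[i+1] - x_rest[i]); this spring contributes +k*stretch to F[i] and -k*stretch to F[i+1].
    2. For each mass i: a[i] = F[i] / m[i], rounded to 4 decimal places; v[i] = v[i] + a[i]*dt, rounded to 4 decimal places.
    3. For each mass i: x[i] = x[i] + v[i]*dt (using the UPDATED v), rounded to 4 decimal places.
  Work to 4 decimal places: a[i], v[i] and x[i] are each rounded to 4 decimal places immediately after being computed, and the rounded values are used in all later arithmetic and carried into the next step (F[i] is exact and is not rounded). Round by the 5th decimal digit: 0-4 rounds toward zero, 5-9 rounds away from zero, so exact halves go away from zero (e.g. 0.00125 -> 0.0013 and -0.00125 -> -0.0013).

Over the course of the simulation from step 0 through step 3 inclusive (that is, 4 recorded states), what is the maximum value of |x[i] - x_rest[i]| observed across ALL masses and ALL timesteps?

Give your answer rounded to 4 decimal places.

Answer: 2.3393

Derivation:
Step 0: x=[4.0000 7.0000 13.0000 14.0000] v=[0.0000 0.0000 0.0000 -2.0000]
Step 1: x=[3.8400 7.2400 12.2000 14.0800] v=[-0.8000 1.2000 -4.0000 0.4000]
Step 2: x=[3.5840 7.6048 10.9072 14.4992] v=[-1.2800 1.8240 -6.4640 2.0960]
Step 3: x=[3.3313 7.9121 9.6607 14.9837] v=[-1.2634 1.5366 -6.2323 2.4224]
Max displacement = 2.3393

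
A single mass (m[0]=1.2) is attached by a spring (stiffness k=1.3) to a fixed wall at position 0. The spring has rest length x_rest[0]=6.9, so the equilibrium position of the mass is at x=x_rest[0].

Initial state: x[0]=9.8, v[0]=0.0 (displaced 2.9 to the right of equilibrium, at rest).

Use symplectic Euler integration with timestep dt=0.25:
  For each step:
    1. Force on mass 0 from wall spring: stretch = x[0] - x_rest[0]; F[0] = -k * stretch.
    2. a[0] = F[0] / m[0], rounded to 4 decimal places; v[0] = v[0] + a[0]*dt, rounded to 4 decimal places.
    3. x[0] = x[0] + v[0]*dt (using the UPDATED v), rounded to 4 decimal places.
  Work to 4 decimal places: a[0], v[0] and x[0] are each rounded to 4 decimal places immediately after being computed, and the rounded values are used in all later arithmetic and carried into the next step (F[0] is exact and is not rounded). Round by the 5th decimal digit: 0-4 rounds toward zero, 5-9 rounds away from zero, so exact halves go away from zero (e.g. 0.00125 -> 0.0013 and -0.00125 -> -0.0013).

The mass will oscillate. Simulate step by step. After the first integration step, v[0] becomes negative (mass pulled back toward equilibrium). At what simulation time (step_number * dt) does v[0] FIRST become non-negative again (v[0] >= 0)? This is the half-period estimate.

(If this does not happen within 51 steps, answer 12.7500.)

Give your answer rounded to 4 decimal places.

Answer: 3.2500

Derivation:
Step 0: x=[9.8000] v=[0.0000]
Step 1: x=[9.6037] v=[-0.7854]
Step 2: x=[9.2243] v=[-1.5177]
Step 3: x=[8.6875] v=[-2.1472]
Step 4: x=[8.0297] v=[-2.6313]
Step 5: x=[7.2954] v=[-2.9373]
Step 6: x=[6.5343] v=[-3.0444]
Step 7: x=[5.7980] v=[-2.9454]
Step 8: x=[5.1363] v=[-2.6470]
Step 9: x=[4.5940] v=[-2.1693]
Step 10: x=[4.2078] v=[-1.5448]
Step 11: x=[4.0039] v=[-0.8157]
Step 12: x=[3.9961] v=[-0.0314]
Step 13: x=[4.1849] v=[0.7551]
First v>=0 after going negative at step 13, time=3.2500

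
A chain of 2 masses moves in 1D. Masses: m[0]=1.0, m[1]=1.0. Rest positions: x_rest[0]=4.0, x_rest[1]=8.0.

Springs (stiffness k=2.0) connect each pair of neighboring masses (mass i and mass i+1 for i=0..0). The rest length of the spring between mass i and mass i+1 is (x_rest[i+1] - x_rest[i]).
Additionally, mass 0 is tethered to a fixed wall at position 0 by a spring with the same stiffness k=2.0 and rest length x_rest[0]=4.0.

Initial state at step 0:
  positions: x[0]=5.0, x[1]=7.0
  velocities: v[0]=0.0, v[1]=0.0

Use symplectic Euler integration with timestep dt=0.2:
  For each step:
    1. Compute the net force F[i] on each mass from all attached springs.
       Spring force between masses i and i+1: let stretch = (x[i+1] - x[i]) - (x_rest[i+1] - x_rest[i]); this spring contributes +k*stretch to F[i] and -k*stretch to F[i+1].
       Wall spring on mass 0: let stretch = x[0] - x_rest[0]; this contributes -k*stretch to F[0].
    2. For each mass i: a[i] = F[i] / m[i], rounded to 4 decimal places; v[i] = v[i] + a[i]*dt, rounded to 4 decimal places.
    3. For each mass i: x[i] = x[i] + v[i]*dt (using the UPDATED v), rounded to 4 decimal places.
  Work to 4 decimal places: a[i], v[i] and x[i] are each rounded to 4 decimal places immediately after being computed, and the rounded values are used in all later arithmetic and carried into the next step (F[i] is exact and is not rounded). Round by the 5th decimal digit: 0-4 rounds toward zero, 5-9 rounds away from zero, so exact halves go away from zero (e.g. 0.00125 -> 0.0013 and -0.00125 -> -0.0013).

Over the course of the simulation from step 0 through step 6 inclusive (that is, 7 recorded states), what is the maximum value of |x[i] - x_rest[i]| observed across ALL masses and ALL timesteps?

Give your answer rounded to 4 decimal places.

Step 0: x=[5.0000 7.0000] v=[0.0000 0.0000]
Step 1: x=[4.7600 7.1600] v=[-1.2000 0.8000]
Step 2: x=[4.3312 7.4480] v=[-2.1440 1.4400]
Step 3: x=[3.8052 7.8067] v=[-2.6298 1.7933]
Step 4: x=[3.2949 8.1652] v=[-2.5513 1.7927]
Step 5: x=[2.9107 8.4541] v=[-1.9211 1.4446]
Step 6: x=[2.7371 8.6195] v=[-0.8680 0.8272]
Max displacement = 1.2629

Answer: 1.2629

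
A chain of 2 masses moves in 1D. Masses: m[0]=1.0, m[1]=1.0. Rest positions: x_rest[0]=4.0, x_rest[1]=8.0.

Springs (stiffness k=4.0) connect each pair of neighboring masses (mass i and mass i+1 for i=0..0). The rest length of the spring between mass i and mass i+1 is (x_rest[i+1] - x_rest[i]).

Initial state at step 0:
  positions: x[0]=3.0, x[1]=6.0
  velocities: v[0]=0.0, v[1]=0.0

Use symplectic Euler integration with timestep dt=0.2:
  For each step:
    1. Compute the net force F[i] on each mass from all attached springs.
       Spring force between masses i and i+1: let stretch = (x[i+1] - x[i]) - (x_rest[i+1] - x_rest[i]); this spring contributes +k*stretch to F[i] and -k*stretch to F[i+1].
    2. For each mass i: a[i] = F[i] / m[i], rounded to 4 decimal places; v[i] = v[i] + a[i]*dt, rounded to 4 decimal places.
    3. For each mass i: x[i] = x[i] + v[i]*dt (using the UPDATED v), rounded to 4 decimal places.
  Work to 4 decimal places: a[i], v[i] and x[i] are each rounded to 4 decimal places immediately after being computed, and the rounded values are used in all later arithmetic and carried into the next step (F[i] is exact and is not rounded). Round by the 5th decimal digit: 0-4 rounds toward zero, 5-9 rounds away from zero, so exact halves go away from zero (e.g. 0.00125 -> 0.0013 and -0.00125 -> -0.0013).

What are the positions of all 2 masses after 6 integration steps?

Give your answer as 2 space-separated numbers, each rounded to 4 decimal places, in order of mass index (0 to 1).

Answer: 2.0657 6.9343

Derivation:
Step 0: x=[3.0000 6.0000] v=[0.0000 0.0000]
Step 1: x=[2.8400 6.1600] v=[-0.8000 0.8000]
Step 2: x=[2.5712 6.4288] v=[-1.3440 1.3440]
Step 3: x=[2.2796 6.7204] v=[-1.4579 1.4579]
Step 4: x=[2.0585 6.9415] v=[-1.1053 1.1053]
Step 5: x=[1.9787 7.0213] v=[-0.3989 0.3989]
Step 6: x=[2.0657 6.9343] v=[0.4352 -0.4352]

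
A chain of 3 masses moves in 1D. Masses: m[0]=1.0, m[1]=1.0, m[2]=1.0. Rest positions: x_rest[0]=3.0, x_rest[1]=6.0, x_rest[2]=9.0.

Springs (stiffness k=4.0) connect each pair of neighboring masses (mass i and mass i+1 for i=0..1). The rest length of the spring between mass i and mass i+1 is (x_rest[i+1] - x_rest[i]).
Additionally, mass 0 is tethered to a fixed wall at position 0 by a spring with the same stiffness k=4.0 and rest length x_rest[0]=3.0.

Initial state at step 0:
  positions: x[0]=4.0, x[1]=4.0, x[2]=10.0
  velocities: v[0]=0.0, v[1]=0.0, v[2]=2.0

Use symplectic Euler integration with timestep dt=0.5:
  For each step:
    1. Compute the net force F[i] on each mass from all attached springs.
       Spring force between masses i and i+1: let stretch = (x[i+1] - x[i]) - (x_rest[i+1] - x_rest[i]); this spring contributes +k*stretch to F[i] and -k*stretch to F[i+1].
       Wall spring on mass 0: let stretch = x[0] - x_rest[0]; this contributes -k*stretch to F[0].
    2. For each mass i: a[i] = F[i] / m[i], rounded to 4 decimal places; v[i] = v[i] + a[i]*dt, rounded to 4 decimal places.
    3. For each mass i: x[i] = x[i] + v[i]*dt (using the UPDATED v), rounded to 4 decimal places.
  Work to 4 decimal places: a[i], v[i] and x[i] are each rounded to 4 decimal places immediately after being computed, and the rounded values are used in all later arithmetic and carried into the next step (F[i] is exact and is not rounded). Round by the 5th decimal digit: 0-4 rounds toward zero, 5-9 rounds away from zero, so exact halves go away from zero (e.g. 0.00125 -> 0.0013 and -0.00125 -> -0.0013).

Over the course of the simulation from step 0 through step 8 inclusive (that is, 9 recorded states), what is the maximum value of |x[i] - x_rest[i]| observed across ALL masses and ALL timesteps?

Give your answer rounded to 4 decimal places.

Answer: 4.0000

Derivation:
Step 0: x=[4.0000 4.0000 10.0000] v=[0.0000 0.0000 2.0000]
Step 1: x=[0.0000 10.0000 8.0000] v=[-8.0000 12.0000 -4.0000]
Step 2: x=[6.0000 4.0000 11.0000] v=[12.0000 -12.0000 6.0000]
Step 3: x=[4.0000 7.0000 10.0000] v=[-4.0000 6.0000 -2.0000]
Step 4: x=[1.0000 10.0000 9.0000] v=[-6.0000 6.0000 -2.0000]
Step 5: x=[6.0000 3.0000 12.0000] v=[10.0000 -14.0000 6.0000]
Step 6: x=[2.0000 8.0000 9.0000] v=[-8.0000 10.0000 -6.0000]
Step 7: x=[2.0000 8.0000 8.0000] v=[0.0000 0.0000 -2.0000]
Step 8: x=[6.0000 2.0000 10.0000] v=[8.0000 -12.0000 4.0000]
Max displacement = 4.0000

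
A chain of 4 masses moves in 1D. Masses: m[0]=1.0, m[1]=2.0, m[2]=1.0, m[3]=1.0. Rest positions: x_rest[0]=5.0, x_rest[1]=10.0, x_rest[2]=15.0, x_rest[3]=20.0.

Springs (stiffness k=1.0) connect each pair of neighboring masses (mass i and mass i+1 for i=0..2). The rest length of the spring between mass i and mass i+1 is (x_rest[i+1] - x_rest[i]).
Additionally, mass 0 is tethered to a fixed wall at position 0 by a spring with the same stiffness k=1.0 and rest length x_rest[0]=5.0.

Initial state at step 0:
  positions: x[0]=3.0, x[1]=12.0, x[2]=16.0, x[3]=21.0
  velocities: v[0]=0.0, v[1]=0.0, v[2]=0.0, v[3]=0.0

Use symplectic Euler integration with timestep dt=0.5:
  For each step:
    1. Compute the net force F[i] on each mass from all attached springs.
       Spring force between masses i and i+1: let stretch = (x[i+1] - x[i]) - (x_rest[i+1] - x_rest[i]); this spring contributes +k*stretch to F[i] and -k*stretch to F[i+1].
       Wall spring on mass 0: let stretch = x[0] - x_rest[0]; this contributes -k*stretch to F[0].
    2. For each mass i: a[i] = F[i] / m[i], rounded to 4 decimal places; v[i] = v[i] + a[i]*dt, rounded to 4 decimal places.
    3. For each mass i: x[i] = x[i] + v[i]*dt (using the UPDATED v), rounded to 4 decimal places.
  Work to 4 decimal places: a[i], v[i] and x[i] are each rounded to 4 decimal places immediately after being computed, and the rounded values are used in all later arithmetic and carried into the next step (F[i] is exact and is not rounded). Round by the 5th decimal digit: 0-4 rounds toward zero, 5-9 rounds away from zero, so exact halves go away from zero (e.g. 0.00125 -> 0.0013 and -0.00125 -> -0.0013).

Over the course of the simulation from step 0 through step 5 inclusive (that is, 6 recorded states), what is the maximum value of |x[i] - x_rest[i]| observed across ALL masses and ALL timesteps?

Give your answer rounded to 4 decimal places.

Step 0: x=[3.0000 12.0000 16.0000 21.0000] v=[0.0000 0.0000 0.0000 0.0000]
Step 1: x=[4.5000 11.3750 16.2500 21.0000] v=[3.0000 -1.2500 0.5000 0.0000]
Step 2: x=[6.5938 10.5000 16.4688 21.0625] v=[4.1875 -1.7500 0.4375 0.1250]
Step 3: x=[8.0157 9.8828 16.3438 21.2266] v=[2.8437 -1.2344 -0.2501 0.3282]
Step 4: x=[7.9004 9.8399 15.8242 21.4200] v=[-0.2306 -0.0859 -1.0392 0.3868]
Step 5: x=[6.2949 10.3026 15.2075 21.4645] v=[-3.2111 0.9253 -1.2335 0.0889]
Max displacement = 3.0157

Answer: 3.0157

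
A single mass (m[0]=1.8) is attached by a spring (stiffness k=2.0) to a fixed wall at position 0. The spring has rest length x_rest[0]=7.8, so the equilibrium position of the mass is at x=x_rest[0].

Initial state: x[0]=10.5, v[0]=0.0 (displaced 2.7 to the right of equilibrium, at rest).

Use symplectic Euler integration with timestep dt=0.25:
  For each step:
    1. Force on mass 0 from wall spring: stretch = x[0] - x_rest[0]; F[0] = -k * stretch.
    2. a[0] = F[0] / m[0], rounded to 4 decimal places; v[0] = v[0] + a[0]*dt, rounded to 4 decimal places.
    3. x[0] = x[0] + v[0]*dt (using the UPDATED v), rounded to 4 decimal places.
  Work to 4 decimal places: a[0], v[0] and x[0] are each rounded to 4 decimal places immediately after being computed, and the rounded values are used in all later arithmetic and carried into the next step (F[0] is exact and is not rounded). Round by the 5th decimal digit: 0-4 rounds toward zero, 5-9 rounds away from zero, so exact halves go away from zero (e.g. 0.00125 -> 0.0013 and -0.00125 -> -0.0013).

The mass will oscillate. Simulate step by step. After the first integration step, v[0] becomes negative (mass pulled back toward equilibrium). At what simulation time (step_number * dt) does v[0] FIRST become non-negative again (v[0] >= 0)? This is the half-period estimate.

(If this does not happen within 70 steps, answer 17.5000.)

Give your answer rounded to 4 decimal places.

Step 0: x=[10.5000] v=[0.0000]
Step 1: x=[10.3125] v=[-0.7500]
Step 2: x=[9.9505] v=[-1.4479]
Step 3: x=[9.4392] v=[-2.0453]
Step 4: x=[8.8141] v=[-2.5006]
Step 5: x=[8.1185] v=[-2.7823]
Step 6: x=[7.4008] v=[-2.8708]
Step 7: x=[6.7108] v=[-2.7599]
Step 8: x=[6.0965] v=[-2.4574]
Step 9: x=[5.6005] v=[-1.9842]
Step 10: x=[5.2572] v=[-1.3732]
Step 11: x=[5.0905] v=[-0.6669]
Step 12: x=[5.1120] v=[0.0858]
First v>=0 after going negative at step 12, time=3.0000

Answer: 3.0000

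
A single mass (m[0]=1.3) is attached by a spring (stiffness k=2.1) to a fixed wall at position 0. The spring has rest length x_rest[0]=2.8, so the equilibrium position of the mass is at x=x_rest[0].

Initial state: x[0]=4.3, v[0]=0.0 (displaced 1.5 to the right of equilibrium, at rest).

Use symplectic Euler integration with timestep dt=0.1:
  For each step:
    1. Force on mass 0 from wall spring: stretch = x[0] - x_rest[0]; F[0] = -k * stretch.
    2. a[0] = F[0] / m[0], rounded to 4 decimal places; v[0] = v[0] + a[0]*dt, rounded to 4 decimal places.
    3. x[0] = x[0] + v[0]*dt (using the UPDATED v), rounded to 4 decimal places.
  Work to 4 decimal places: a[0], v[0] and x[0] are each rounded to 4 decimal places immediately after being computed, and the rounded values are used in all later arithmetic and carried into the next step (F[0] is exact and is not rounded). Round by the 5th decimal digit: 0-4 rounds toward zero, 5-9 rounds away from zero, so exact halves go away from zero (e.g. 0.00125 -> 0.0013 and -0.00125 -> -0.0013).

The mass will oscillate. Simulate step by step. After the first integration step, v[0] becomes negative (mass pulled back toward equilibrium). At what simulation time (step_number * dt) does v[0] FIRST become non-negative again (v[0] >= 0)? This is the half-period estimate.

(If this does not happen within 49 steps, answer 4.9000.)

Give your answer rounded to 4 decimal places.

Answer: 2.5000

Derivation:
Step 0: x=[4.3000] v=[0.0000]
Step 1: x=[4.2758] v=[-0.2423]
Step 2: x=[4.2277] v=[-0.4807]
Step 3: x=[4.1566] v=[-0.7113]
Step 4: x=[4.0636] v=[-0.9304]
Step 5: x=[3.9502] v=[-1.1345]
Step 6: x=[3.8182] v=[-1.3203]
Step 7: x=[3.6697] v=[-1.4848]
Step 8: x=[3.5072] v=[-1.6253]
Step 9: x=[3.3333] v=[-1.7395]
Step 10: x=[3.1507] v=[-1.8257]
Step 11: x=[2.9625] v=[-1.8824]
Step 12: x=[2.7716] v=[-1.9087]
Step 13: x=[2.5812] v=[-1.9041]
Step 14: x=[2.3943] v=[-1.8688]
Step 15: x=[2.2140] v=[-1.8033]
Step 16: x=[2.0431] v=[-1.7086]
Step 17: x=[1.8845] v=[-1.5863]
Step 18: x=[1.7407] v=[-1.4384]
Step 19: x=[1.6140] v=[-1.2673]
Step 20: x=[1.5064] v=[-1.0757]
Step 21: x=[1.4197] v=[-0.8667]
Step 22: x=[1.3553] v=[-0.6437]
Step 23: x=[1.3143] v=[-0.4103]
Step 24: x=[1.2973] v=[-0.1703]
Step 25: x=[1.3045] v=[0.0724]
First v>=0 after going negative at step 25, time=2.5000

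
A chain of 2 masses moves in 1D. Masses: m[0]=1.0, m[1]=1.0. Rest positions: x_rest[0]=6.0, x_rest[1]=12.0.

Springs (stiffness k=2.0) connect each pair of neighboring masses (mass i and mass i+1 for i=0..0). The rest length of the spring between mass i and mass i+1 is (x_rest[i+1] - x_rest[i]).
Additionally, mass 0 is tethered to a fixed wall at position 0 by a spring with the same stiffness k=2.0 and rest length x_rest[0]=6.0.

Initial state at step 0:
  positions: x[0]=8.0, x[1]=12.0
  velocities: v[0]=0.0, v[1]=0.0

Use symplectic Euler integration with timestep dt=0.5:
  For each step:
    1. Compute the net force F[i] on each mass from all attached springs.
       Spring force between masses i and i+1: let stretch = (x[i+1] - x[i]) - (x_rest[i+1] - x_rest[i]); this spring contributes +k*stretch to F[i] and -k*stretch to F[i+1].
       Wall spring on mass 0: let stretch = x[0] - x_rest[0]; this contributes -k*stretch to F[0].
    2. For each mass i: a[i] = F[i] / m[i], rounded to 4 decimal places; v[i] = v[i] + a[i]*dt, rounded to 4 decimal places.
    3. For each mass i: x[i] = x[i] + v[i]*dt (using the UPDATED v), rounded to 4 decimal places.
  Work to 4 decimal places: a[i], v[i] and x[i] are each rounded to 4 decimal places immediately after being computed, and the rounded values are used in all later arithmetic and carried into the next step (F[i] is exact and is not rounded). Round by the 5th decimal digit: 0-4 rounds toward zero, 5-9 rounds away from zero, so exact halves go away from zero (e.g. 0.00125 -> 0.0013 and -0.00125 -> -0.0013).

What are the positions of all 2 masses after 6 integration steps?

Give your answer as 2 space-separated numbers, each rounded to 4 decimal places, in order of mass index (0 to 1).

Answer: 5.3438 11.1875

Derivation:
Step 0: x=[8.0000 12.0000] v=[0.0000 0.0000]
Step 1: x=[6.0000 13.0000] v=[-4.0000 2.0000]
Step 2: x=[4.5000 13.5000] v=[-3.0000 1.0000]
Step 3: x=[5.2500 12.5000] v=[1.5000 -2.0000]
Step 4: x=[7.0000 10.8750] v=[3.5000 -3.2500]
Step 5: x=[7.1875 10.3125] v=[0.3750 -1.1250]
Step 6: x=[5.3438 11.1875] v=[-3.6875 1.7500]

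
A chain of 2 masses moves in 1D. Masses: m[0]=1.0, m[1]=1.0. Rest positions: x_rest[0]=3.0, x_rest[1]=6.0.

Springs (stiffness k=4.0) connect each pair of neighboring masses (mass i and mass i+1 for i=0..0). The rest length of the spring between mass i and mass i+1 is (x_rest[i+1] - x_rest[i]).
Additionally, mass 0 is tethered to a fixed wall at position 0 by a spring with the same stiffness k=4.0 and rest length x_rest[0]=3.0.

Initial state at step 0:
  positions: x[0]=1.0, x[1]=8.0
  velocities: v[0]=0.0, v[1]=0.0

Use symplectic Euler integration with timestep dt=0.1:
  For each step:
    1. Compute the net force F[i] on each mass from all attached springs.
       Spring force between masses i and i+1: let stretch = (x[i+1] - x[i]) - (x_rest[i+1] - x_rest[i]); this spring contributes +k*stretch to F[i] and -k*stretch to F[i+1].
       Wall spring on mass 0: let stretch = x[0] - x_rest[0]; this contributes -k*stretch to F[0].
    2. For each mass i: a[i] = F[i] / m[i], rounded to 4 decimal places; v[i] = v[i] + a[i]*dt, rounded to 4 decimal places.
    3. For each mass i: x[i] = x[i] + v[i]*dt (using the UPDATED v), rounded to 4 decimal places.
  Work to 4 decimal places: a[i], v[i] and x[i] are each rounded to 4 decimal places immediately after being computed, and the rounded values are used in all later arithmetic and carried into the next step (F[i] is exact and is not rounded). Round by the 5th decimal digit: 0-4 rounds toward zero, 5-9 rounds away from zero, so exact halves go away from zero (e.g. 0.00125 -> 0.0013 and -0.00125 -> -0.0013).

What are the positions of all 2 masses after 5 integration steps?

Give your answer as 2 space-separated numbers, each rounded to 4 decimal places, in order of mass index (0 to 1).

Answer: 3.7768 6.1149

Derivation:
Step 0: x=[1.0000 8.0000] v=[0.0000 0.0000]
Step 1: x=[1.2400 7.8400] v=[2.4000 -1.6000]
Step 2: x=[1.6944 7.5360] v=[4.5440 -3.0400]
Step 3: x=[2.3147 7.1183] v=[6.2029 -4.1766]
Step 4: x=[3.0346 6.6285] v=[7.1985 -4.8980]
Step 5: x=[3.7768 6.1149] v=[7.4222 -5.1356]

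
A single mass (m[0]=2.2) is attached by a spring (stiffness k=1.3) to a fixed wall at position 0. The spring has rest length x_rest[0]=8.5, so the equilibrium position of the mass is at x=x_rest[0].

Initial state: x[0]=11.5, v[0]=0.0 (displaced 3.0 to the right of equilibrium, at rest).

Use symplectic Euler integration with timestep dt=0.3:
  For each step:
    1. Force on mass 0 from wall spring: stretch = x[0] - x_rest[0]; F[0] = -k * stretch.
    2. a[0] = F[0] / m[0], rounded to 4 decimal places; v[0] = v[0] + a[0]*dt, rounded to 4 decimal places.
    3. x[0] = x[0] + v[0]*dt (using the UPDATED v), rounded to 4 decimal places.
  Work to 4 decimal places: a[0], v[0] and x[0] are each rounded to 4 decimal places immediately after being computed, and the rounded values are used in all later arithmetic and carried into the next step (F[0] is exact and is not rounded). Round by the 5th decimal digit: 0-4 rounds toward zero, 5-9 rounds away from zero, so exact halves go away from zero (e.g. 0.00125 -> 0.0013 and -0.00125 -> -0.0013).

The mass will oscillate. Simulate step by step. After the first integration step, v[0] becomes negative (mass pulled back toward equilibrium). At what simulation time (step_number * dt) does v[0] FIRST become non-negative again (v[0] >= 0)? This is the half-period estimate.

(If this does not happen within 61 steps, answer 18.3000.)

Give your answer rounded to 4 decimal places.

Answer: 4.2000

Derivation:
Step 0: x=[11.5000] v=[0.0000]
Step 1: x=[11.3405] v=[-0.5318]
Step 2: x=[11.0299] v=[-1.0354]
Step 3: x=[10.5847] v=[-1.4839]
Step 4: x=[10.0287] v=[-1.8535]
Step 5: x=[9.3914] v=[-2.1245]
Step 6: x=[8.7067] v=[-2.2825]
Step 7: x=[8.0110] v=[-2.3191]
Step 8: x=[7.3413] v=[-2.2324]
Step 9: x=[6.7332] v=[-2.0270]
Step 10: x=[6.2191] v=[-1.7138]
Step 11: x=[5.8263] v=[-1.3095]
Step 12: x=[5.5757] v=[-0.8355]
Step 13: x=[5.4806] v=[-0.3171]
Step 14: x=[5.5461] v=[0.2182]
First v>=0 after going negative at step 14, time=4.2000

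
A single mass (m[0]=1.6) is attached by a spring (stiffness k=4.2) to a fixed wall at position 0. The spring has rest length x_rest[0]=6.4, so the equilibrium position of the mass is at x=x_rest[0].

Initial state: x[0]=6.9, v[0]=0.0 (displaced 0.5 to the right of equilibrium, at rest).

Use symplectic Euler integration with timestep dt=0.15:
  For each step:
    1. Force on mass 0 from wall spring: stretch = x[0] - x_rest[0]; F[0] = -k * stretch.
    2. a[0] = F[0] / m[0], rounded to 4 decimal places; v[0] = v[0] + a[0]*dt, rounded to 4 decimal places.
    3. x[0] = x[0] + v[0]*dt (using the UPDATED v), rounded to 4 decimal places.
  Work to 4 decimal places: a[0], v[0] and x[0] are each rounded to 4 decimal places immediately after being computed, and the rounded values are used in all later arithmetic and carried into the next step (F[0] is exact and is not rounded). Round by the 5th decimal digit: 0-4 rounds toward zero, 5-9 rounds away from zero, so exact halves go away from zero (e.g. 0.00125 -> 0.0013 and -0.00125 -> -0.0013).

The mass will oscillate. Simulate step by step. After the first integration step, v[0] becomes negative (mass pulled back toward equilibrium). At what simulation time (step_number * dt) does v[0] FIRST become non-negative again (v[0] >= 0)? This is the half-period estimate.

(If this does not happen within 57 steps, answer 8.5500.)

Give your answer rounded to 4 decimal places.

Step 0: x=[6.9000] v=[0.0000]
Step 1: x=[6.8705] v=[-0.1969]
Step 2: x=[6.8132] v=[-0.3822]
Step 3: x=[6.7315] v=[-0.5449]
Step 4: x=[6.6302] v=[-0.6754]
Step 5: x=[6.5153] v=[-0.7660]
Step 6: x=[6.3936] v=[-0.8114]
Step 7: x=[6.2723] v=[-0.8089]
Step 8: x=[6.1585] v=[-0.7586]
Step 9: x=[6.0590] v=[-0.6635]
Step 10: x=[5.9796] v=[-0.5292]
Step 11: x=[5.9250] v=[-0.3637]
Step 12: x=[5.8985] v=[-0.1767]
Step 13: x=[5.9016] v=[0.0208]
First v>=0 after going negative at step 13, time=1.9500

Answer: 1.9500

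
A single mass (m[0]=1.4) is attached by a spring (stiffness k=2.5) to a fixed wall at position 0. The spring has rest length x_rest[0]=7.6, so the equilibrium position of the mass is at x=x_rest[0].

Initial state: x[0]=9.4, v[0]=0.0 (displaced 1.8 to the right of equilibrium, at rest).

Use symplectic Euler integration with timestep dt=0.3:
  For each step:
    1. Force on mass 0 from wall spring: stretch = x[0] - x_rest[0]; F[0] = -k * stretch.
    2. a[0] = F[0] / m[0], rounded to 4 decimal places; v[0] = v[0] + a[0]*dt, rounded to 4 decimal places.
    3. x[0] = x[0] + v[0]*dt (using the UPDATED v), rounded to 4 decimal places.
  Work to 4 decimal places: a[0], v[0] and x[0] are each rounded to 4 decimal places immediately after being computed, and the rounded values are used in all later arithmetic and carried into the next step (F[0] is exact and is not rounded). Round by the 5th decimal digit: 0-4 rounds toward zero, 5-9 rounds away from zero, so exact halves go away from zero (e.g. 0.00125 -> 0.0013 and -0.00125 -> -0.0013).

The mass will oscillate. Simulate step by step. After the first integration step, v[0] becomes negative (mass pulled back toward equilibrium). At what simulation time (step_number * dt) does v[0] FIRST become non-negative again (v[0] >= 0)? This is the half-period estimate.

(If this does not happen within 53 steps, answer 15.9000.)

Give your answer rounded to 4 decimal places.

Answer: 2.4000

Derivation:
Step 0: x=[9.4000] v=[0.0000]
Step 1: x=[9.1107] v=[-0.9643]
Step 2: x=[8.5786] v=[-1.7736]
Step 3: x=[7.8892] v=[-2.2979]
Step 4: x=[7.1534] v=[-2.4528]
Step 5: x=[6.4893] v=[-2.2136]
Step 6: x=[6.0037] v=[-1.6186]
Step 7: x=[5.7747] v=[-0.7635]
Step 8: x=[5.8390] v=[0.2144]
First v>=0 after going negative at step 8, time=2.4000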